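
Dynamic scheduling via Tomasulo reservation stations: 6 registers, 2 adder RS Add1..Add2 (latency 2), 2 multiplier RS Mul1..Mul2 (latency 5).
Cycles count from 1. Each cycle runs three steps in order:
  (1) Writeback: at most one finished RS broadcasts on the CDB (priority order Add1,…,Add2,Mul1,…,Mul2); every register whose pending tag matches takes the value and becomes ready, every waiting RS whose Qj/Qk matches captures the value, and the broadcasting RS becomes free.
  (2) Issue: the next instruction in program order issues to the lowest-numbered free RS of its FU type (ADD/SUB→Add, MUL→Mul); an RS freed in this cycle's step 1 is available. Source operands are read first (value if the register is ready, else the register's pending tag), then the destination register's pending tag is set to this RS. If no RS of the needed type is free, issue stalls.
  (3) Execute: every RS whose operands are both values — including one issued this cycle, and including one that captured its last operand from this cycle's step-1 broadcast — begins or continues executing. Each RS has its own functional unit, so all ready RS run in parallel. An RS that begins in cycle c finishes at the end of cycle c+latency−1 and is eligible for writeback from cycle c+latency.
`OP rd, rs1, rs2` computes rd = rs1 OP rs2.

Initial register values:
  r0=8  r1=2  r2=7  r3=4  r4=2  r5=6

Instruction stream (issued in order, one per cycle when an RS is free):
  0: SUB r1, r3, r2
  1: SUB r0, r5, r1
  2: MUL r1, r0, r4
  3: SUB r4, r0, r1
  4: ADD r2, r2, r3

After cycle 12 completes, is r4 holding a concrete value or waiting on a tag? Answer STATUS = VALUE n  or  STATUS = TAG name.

STATUS = VALUE -9

c1: issue SUB r1<-Add1 | r0:8,r1:Add1,r2:7,r3:4,r4:2,r5:6
c2: issue SUB r0<-Add2 | r0:Add2,r1:Add1,r2:7,r3:4,r4:2,r5:6
c3: CDB Add1=-3; issue MUL r1<-Mul1 | r0:Add2,r1:Mul1,r2:7,r3:4,r4:2,r5:6
c4: issue SUB r4<-Add1 | r0:Add2,r1:Mul1,r2:7,r3:4,r4:Add1,r5:6
c5: CDB Add2=9; issue ADD r2<-Add2 | r0:9,r1:Mul1,r2:Add2,r3:4,r4:Add1,r5:6
c6: - | r0:9,r1:Mul1,r2:Add2,r3:4,r4:Add1,r5:6
c7: CDB Add2=11 | r0:9,r1:Mul1,r2:11,r3:4,r4:Add1,r5:6
c8: - | r0:9,r1:Mul1,r2:11,r3:4,r4:Add1,r5:6
c9: - | r0:9,r1:Mul1,r2:11,r3:4,r4:Add1,r5:6
c10: CDB Mul1=18 | r0:9,r1:18,r2:11,r3:4,r4:Add1,r5:6
c11: - | r0:9,r1:18,r2:11,r3:4,r4:Add1,r5:6
c12: CDB Add1=-9 | r0:9,r1:18,r2:11,r3:4,r4:-9,r5:6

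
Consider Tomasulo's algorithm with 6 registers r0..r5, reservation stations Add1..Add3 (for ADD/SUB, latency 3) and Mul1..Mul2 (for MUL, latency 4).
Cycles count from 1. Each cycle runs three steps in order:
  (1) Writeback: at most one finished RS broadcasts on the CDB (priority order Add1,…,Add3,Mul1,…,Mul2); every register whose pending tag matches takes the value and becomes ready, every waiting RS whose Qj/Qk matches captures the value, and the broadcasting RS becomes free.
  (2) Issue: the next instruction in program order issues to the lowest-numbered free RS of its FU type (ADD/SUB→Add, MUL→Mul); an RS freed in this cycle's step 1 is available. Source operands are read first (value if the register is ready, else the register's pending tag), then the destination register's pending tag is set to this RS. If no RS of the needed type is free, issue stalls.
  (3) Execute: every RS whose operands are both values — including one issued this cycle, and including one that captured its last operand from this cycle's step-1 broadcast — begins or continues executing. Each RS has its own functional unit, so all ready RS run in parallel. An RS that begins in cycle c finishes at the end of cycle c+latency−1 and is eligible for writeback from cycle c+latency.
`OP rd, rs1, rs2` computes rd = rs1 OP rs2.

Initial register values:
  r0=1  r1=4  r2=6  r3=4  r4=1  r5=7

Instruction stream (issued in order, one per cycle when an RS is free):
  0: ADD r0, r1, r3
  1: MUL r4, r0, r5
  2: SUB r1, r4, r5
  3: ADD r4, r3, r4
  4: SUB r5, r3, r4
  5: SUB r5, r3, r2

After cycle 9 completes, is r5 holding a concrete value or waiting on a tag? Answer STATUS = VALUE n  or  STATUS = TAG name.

STATUS = TAG Add3

cycle 1: issue ADD r0<-Add1 // r0:Add1,r1:4,r2:6,r3:4,r4:1,r5:7
cycle 2: issue MUL r4<-Mul1 // r0:Add1,r1:4,r2:6,r3:4,r4:Mul1,r5:7
cycle 3: issue SUB r1<-Add2 // r0:Add1,r1:Add2,r2:6,r3:4,r4:Mul1,r5:7
cycle 4: CDB Add1=8; issue ADD r4<-Add1 // r0:8,r1:Add2,r2:6,r3:4,r4:Add1,r5:7
cycle 5: issue SUB r5<-Add3 // r0:8,r1:Add2,r2:6,r3:4,r4:Add1,r5:Add3
cycle 6: stall // r0:8,r1:Add2,r2:6,r3:4,r4:Add1,r5:Add3
cycle 7: stall // r0:8,r1:Add2,r2:6,r3:4,r4:Add1,r5:Add3
cycle 8: CDB Mul1=56; stall // r0:8,r1:Add2,r2:6,r3:4,r4:Add1,r5:Add3
cycle 9: stall // r0:8,r1:Add2,r2:6,r3:4,r4:Add1,r5:Add3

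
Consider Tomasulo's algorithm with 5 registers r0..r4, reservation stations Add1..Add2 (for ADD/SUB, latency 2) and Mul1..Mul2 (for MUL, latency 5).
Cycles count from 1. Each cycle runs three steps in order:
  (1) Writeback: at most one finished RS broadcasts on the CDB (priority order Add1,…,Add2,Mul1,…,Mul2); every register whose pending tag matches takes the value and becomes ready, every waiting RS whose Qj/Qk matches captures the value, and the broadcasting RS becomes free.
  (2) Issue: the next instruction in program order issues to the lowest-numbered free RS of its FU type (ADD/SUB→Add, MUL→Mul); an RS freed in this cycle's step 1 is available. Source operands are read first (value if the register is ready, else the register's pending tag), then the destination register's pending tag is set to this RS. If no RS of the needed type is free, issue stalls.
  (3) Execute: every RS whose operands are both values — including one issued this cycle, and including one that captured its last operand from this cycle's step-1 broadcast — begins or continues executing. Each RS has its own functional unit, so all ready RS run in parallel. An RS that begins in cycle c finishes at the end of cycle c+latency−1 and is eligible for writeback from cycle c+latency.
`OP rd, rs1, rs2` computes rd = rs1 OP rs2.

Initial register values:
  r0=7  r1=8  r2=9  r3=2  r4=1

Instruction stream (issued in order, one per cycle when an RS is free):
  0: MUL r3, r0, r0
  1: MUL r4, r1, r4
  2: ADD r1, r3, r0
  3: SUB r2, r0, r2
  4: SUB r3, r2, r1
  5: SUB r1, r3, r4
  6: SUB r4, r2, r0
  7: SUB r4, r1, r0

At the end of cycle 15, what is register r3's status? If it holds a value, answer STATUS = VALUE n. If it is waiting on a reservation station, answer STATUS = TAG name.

cycle 1: issue MUL r3<-Mul1 // r0:7,r1:8,r2:9,r3:Mul1,r4:1
cycle 2: issue MUL r4<-Mul2 // r0:7,r1:8,r2:9,r3:Mul1,r4:Mul2
cycle 3: issue ADD r1<-Add1 // r0:7,r1:Add1,r2:9,r3:Mul1,r4:Mul2
cycle 4: issue SUB r2<-Add2 // r0:7,r1:Add1,r2:Add2,r3:Mul1,r4:Mul2
cycle 5: stall // r0:7,r1:Add1,r2:Add2,r3:Mul1,r4:Mul2
cycle 6: CDB Add2=-2; issue SUB r3<-Add2 // r0:7,r1:Add1,r2:-2,r3:Add2,r4:Mul2
cycle 7: CDB Mul1=49; stall // r0:7,r1:Add1,r2:-2,r3:Add2,r4:Mul2
cycle 8: CDB Mul2=8; stall // r0:7,r1:Add1,r2:-2,r3:Add2,r4:8
cycle 9: CDB Add1=56; issue SUB r1<-Add1 // r0:7,r1:Add1,r2:-2,r3:Add2,r4:8
cycle 10: stall // r0:7,r1:Add1,r2:-2,r3:Add2,r4:8
cycle 11: CDB Add2=-58; issue SUB r4<-Add2 // r0:7,r1:Add1,r2:-2,r3:-58,r4:Add2
cycle 12: stall // r0:7,r1:Add1,r2:-2,r3:-58,r4:Add2
cycle 13: CDB Add1=-66; issue SUB r4<-Add1 // r0:7,r1:-66,r2:-2,r3:-58,r4:Add1
cycle 14: CDB Add2=-9 // r0:7,r1:-66,r2:-2,r3:-58,r4:Add1
cycle 15: CDB Add1=-73 // r0:7,r1:-66,r2:-2,r3:-58,r4:-73

STATUS = VALUE -58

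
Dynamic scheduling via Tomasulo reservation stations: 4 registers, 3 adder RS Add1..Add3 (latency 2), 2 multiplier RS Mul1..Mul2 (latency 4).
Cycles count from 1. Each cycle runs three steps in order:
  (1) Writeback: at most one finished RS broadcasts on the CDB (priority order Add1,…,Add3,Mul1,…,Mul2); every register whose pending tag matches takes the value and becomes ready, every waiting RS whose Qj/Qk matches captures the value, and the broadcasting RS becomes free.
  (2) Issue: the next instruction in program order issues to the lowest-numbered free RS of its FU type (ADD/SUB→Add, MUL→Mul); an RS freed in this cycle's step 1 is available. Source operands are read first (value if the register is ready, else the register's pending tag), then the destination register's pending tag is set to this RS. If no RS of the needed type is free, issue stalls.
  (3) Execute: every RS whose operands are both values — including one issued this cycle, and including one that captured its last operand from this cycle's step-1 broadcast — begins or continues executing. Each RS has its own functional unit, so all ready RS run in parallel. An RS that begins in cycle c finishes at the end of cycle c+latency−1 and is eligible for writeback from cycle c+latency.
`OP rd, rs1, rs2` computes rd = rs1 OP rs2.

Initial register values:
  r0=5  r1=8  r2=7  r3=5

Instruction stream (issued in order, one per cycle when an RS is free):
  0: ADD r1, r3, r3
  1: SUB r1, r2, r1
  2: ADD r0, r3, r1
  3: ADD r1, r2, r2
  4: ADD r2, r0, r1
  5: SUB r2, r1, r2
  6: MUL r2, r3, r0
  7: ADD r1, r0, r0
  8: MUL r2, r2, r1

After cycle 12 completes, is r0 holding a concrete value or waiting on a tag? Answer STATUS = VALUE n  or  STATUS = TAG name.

cycle 1: issue ADD r1<-Add1 // r0:5,r1:Add1,r2:7,r3:5
cycle 2: issue SUB r1<-Add2 // r0:5,r1:Add2,r2:7,r3:5
cycle 3: CDB Add1=10; issue ADD r0<-Add1 // r0:Add1,r1:Add2,r2:7,r3:5
cycle 4: issue ADD r1<-Add3 // r0:Add1,r1:Add3,r2:7,r3:5
cycle 5: CDB Add2=-3; issue ADD r2<-Add2 // r0:Add1,r1:Add3,r2:Add2,r3:5
cycle 6: CDB Add3=14; issue SUB r2<-Add3 // r0:Add1,r1:14,r2:Add3,r3:5
cycle 7: CDB Add1=2; issue MUL r2<-Mul1 // r0:2,r1:14,r2:Mul1,r3:5
cycle 8: issue ADD r1<-Add1 // r0:2,r1:Add1,r2:Mul1,r3:5
cycle 9: CDB Add2=16; issue MUL r2<-Mul2 // r0:2,r1:Add1,r2:Mul2,r3:5
cycle 10: CDB Add1=4 // r0:2,r1:4,r2:Mul2,r3:5
cycle 11: CDB Add3=-2 // r0:2,r1:4,r2:Mul2,r3:5
cycle 12: CDB Mul1=10 // r0:2,r1:4,r2:Mul2,r3:5

STATUS = VALUE 2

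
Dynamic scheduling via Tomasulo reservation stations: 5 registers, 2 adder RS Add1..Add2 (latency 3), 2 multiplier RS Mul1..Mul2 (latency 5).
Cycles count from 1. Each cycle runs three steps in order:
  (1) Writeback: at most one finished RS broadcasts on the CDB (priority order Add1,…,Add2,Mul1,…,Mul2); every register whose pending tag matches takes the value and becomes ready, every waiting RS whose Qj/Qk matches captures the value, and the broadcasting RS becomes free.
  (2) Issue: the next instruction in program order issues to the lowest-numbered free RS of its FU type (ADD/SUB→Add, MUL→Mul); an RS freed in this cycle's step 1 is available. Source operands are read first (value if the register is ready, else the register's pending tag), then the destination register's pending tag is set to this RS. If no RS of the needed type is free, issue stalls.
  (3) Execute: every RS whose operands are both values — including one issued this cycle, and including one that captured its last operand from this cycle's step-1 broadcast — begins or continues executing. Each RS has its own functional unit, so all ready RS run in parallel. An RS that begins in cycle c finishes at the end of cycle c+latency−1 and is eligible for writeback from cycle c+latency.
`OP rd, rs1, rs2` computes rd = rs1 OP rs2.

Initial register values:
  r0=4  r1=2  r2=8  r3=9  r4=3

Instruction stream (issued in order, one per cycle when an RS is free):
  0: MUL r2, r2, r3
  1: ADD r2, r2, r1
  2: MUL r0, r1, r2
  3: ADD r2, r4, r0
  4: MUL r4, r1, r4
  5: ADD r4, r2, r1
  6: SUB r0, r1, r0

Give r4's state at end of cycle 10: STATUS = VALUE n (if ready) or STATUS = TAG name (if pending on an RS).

  c1: issue MUL r2<-Mul1  regs: r0:4,r1:2,r2:Mul1,r3:9,r4:3
  c2: issue ADD r2<-Add1  regs: r0:4,r1:2,r2:Add1,r3:9,r4:3
  c3: issue MUL r0<-Mul2  regs: r0:Mul2,r1:2,r2:Add1,r3:9,r4:3
  c4: issue ADD r2<-Add2  regs: r0:Mul2,r1:2,r2:Add2,r3:9,r4:3
  c5: stall  regs: r0:Mul2,r1:2,r2:Add2,r3:9,r4:3
  c6: CDB Mul1=72; issue MUL r4<-Mul1  regs: r0:Mul2,r1:2,r2:Add2,r3:9,r4:Mul1
  c7: stall  regs: r0:Mul2,r1:2,r2:Add2,r3:9,r4:Mul1
  c8: stall  regs: r0:Mul2,r1:2,r2:Add2,r3:9,r4:Mul1
  c9: CDB Add1=74; issue ADD r4<-Add1  regs: r0:Mul2,r1:2,r2:Add2,r3:9,r4:Add1
  c10: stall  regs: r0:Mul2,r1:2,r2:Add2,r3:9,r4:Add1

STATUS = TAG Add1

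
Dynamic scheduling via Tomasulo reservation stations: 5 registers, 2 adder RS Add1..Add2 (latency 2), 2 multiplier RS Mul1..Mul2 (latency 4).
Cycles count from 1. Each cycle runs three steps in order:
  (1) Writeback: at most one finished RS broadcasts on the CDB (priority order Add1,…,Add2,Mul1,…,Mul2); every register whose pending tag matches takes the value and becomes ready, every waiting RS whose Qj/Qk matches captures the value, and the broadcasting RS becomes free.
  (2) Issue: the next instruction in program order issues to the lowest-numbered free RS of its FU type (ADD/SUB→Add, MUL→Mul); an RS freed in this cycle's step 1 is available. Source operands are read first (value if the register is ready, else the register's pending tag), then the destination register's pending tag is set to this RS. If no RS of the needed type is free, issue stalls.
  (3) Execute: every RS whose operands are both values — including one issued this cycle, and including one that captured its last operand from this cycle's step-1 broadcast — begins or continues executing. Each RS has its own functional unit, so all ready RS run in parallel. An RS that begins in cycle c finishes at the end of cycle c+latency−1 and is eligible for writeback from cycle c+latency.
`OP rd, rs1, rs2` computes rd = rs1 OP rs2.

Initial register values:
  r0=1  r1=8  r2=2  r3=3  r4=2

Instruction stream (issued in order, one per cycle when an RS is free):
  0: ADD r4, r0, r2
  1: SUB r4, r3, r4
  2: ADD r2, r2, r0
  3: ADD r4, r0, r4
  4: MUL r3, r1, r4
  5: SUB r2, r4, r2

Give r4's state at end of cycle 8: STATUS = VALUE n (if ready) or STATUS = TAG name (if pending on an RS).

cycle 1: issue ADD r4<-Add1 // r0:1,r1:8,r2:2,r3:3,r4:Add1
cycle 2: issue SUB r4<-Add2 // r0:1,r1:8,r2:2,r3:3,r4:Add2
cycle 3: CDB Add1=3; issue ADD r2<-Add1 // r0:1,r1:8,r2:Add1,r3:3,r4:Add2
cycle 4: stall // r0:1,r1:8,r2:Add1,r3:3,r4:Add2
cycle 5: CDB Add1=3; issue ADD r4<-Add1 // r0:1,r1:8,r2:3,r3:3,r4:Add1
cycle 6: CDB Add2=0; issue MUL r3<-Mul1 // r0:1,r1:8,r2:3,r3:Mul1,r4:Add1
cycle 7: issue SUB r2<-Add2 // r0:1,r1:8,r2:Add2,r3:Mul1,r4:Add1
cycle 8: CDB Add1=1 // r0:1,r1:8,r2:Add2,r3:Mul1,r4:1

STATUS = VALUE 1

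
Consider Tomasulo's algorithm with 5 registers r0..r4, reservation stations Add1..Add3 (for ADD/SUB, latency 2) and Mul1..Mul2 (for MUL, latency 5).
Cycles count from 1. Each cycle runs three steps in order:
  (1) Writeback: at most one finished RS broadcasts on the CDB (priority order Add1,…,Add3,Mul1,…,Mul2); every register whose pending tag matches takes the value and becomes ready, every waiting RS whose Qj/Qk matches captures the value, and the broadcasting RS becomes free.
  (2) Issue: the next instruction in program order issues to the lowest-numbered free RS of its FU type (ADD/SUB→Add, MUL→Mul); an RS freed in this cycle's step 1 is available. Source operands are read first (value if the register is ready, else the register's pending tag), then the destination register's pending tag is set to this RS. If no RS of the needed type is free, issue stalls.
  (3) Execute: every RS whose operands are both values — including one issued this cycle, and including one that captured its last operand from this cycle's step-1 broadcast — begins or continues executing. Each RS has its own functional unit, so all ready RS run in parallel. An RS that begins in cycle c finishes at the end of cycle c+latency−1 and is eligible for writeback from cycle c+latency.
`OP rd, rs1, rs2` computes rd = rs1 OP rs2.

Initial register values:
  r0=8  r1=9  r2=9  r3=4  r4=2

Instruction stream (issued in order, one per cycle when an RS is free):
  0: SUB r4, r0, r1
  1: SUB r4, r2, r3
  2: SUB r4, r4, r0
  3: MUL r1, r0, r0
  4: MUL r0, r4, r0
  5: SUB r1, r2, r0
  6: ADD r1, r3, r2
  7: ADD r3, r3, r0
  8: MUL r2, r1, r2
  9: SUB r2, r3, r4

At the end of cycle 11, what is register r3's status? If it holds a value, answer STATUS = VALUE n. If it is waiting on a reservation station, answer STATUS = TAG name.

  c1: issue SUB r4<-Add1  regs: r0:8,r1:9,r2:9,r3:4,r4:Add1
  c2: issue SUB r4<-Add2  regs: r0:8,r1:9,r2:9,r3:4,r4:Add2
  c3: CDB Add1=-1; issue SUB r4<-Add1  regs: r0:8,r1:9,r2:9,r3:4,r4:Add1
  c4: CDB Add2=5; issue MUL r1<-Mul1  regs: r0:8,r1:Mul1,r2:9,r3:4,r4:Add1
  c5: issue MUL r0<-Mul2  regs: r0:Mul2,r1:Mul1,r2:9,r3:4,r4:Add1
  c6: CDB Add1=-3; issue SUB r1<-Add1  regs: r0:Mul2,r1:Add1,r2:9,r3:4,r4:-3
  c7: issue ADD r1<-Add2  regs: r0:Mul2,r1:Add2,r2:9,r3:4,r4:-3
  c8: issue ADD r3<-Add3  regs: r0:Mul2,r1:Add2,r2:9,r3:Add3,r4:-3
  c9: CDB Add2=13; stall  regs: r0:Mul2,r1:13,r2:9,r3:Add3,r4:-3
  c10: CDB Mul1=64; issue MUL r2<-Mul1  regs: r0:Mul2,r1:13,r2:Mul1,r3:Add3,r4:-3
  c11: CDB Mul2=-24; issue SUB r2<-Add2  regs: r0:-24,r1:13,r2:Add2,r3:Add3,r4:-3

STATUS = TAG Add3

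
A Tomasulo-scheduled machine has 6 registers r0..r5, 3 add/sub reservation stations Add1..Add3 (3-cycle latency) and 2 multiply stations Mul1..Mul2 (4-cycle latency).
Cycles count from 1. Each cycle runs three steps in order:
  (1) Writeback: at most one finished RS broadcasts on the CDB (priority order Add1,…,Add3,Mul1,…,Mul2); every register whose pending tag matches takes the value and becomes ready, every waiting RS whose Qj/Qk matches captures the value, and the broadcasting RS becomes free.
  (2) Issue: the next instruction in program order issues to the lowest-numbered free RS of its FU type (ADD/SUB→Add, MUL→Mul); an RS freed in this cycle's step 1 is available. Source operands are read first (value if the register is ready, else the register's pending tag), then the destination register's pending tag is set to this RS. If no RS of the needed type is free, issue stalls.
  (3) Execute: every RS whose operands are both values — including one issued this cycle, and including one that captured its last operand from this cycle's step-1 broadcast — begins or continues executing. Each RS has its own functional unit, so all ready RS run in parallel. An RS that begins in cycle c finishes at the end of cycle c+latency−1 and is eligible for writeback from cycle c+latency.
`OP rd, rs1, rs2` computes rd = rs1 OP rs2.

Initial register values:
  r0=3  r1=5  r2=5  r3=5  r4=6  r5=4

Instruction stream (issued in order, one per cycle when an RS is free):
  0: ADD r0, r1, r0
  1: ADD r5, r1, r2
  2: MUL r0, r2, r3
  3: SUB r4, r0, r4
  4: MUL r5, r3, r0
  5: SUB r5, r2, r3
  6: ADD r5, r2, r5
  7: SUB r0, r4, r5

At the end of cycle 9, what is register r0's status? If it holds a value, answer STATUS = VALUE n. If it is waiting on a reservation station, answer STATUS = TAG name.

c1: issue ADD r0<-Add1 | r0:Add1,r1:5,r2:5,r3:5,r4:6,r5:4
c2: issue ADD r5<-Add2 | r0:Add1,r1:5,r2:5,r3:5,r4:6,r5:Add2
c3: issue MUL r0<-Mul1 | r0:Mul1,r1:5,r2:5,r3:5,r4:6,r5:Add2
c4: CDB Add1=8; issue SUB r4<-Add1 | r0:Mul1,r1:5,r2:5,r3:5,r4:Add1,r5:Add2
c5: CDB Add2=10; issue MUL r5<-Mul2 | r0:Mul1,r1:5,r2:5,r3:5,r4:Add1,r5:Mul2
c6: issue SUB r5<-Add2 | r0:Mul1,r1:5,r2:5,r3:5,r4:Add1,r5:Add2
c7: CDB Mul1=25; issue ADD r5<-Add3 | r0:25,r1:5,r2:5,r3:5,r4:Add1,r5:Add3
c8: stall | r0:25,r1:5,r2:5,r3:5,r4:Add1,r5:Add3
c9: CDB Add2=0; issue SUB r0<-Add2 | r0:Add2,r1:5,r2:5,r3:5,r4:Add1,r5:Add3

STATUS = TAG Add2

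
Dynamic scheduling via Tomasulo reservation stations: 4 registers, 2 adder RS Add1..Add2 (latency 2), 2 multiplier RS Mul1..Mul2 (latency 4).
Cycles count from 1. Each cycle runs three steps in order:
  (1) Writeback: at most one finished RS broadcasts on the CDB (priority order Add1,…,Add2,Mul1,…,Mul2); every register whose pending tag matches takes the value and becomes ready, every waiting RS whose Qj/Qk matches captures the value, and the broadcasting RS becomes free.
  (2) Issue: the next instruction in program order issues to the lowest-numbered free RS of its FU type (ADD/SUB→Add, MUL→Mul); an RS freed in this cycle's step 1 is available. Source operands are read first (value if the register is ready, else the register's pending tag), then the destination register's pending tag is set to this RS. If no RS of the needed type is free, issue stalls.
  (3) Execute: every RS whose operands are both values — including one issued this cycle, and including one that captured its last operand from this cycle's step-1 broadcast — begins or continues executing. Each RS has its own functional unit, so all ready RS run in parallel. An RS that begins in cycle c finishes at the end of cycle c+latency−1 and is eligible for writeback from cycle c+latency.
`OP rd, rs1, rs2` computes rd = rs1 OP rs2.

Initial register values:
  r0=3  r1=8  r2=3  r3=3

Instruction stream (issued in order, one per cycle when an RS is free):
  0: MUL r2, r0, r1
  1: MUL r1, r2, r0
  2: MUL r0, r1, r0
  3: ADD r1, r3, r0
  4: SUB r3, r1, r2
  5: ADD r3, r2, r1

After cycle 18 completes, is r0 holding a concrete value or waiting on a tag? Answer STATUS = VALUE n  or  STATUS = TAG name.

STATUS = VALUE 216

  c1: issue MUL r2<-Mul1  regs: r0:3,r1:8,r2:Mul1,r3:3
  c2: issue MUL r1<-Mul2  regs: r0:3,r1:Mul2,r2:Mul1,r3:3
  c3: stall  regs: r0:3,r1:Mul2,r2:Mul1,r3:3
  c4: stall  regs: r0:3,r1:Mul2,r2:Mul1,r3:3
  c5: CDB Mul1=24; issue MUL r0<-Mul1  regs: r0:Mul1,r1:Mul2,r2:24,r3:3
  c6: issue ADD r1<-Add1  regs: r0:Mul1,r1:Add1,r2:24,r3:3
  c7: issue SUB r3<-Add2  regs: r0:Mul1,r1:Add1,r2:24,r3:Add2
  c8: stall  regs: r0:Mul1,r1:Add1,r2:24,r3:Add2
  c9: CDB Mul2=72; stall  regs: r0:Mul1,r1:Add1,r2:24,r3:Add2
  c10: stall  regs: r0:Mul1,r1:Add1,r2:24,r3:Add2
  c11: stall  regs: r0:Mul1,r1:Add1,r2:24,r3:Add2
  c12: stall  regs: r0:Mul1,r1:Add1,r2:24,r3:Add2
  c13: CDB Mul1=216; stall  regs: r0:216,r1:Add1,r2:24,r3:Add2
  c14: stall  regs: r0:216,r1:Add1,r2:24,r3:Add2
  c15: CDB Add1=219; issue ADD r3<-Add1  regs: r0:216,r1:219,r2:24,r3:Add1
  c16: -  regs: r0:216,r1:219,r2:24,r3:Add1
  c17: CDB Add1=243  regs: r0:216,r1:219,r2:24,r3:243
  c18: CDB Add2=195  regs: r0:216,r1:219,r2:24,r3:243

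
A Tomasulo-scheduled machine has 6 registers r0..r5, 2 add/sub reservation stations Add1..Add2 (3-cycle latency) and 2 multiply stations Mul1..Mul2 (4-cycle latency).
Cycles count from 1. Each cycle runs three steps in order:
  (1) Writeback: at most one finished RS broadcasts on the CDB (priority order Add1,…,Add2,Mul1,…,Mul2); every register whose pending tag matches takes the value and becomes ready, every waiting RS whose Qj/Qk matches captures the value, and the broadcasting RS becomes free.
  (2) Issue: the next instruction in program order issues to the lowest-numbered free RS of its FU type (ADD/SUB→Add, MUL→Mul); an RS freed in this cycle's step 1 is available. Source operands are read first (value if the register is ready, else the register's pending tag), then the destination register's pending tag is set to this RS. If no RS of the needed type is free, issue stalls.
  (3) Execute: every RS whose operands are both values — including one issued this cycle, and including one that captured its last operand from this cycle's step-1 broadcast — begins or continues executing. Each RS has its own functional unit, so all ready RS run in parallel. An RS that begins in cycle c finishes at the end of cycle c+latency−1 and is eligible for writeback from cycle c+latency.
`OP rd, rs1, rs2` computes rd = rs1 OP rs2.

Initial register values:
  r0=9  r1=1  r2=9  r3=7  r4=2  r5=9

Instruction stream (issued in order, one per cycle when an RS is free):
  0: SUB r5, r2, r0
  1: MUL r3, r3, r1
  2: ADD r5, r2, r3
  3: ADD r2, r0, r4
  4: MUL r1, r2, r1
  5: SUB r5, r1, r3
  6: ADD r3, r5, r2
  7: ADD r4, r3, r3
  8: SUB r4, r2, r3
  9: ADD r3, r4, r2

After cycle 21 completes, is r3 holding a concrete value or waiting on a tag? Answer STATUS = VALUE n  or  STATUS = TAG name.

c1: issue SUB r5<-Add1 | r0:9,r1:1,r2:9,r3:7,r4:2,r5:Add1
c2: issue MUL r3<-Mul1 | r0:9,r1:1,r2:9,r3:Mul1,r4:2,r5:Add1
c3: issue ADD r5<-Add2 | r0:9,r1:1,r2:9,r3:Mul1,r4:2,r5:Add2
c4: CDB Add1=0; issue ADD r2<-Add1 | r0:9,r1:1,r2:Add1,r3:Mul1,r4:2,r5:Add2
c5: issue MUL r1<-Mul2 | r0:9,r1:Mul2,r2:Add1,r3:Mul1,r4:2,r5:Add2
c6: CDB Mul1=7; stall | r0:9,r1:Mul2,r2:Add1,r3:7,r4:2,r5:Add2
c7: CDB Add1=11; issue SUB r5<-Add1 | r0:9,r1:Mul2,r2:11,r3:7,r4:2,r5:Add1
c8: stall | r0:9,r1:Mul2,r2:11,r3:7,r4:2,r5:Add1
c9: CDB Add2=16; issue ADD r3<-Add2 | r0:9,r1:Mul2,r2:11,r3:Add2,r4:2,r5:Add1
c10: stall | r0:9,r1:Mul2,r2:11,r3:Add2,r4:2,r5:Add1
c11: CDB Mul2=11; stall | r0:9,r1:11,r2:11,r3:Add2,r4:2,r5:Add1
c12: stall | r0:9,r1:11,r2:11,r3:Add2,r4:2,r5:Add1
c13: stall | r0:9,r1:11,r2:11,r3:Add2,r4:2,r5:Add1
c14: CDB Add1=4; issue ADD r4<-Add1 | r0:9,r1:11,r2:11,r3:Add2,r4:Add1,r5:4
c15: stall | r0:9,r1:11,r2:11,r3:Add2,r4:Add1,r5:4
c16: stall | r0:9,r1:11,r2:11,r3:Add2,r4:Add1,r5:4
c17: CDB Add2=15; issue SUB r4<-Add2 | r0:9,r1:11,r2:11,r3:15,r4:Add2,r5:4
c18: stall | r0:9,r1:11,r2:11,r3:15,r4:Add2,r5:4
c19: stall | r0:9,r1:11,r2:11,r3:15,r4:Add2,r5:4
c20: CDB Add1=30; issue ADD r3<-Add1 | r0:9,r1:11,r2:11,r3:Add1,r4:Add2,r5:4
c21: CDB Add2=-4 | r0:9,r1:11,r2:11,r3:Add1,r4:-4,r5:4

STATUS = TAG Add1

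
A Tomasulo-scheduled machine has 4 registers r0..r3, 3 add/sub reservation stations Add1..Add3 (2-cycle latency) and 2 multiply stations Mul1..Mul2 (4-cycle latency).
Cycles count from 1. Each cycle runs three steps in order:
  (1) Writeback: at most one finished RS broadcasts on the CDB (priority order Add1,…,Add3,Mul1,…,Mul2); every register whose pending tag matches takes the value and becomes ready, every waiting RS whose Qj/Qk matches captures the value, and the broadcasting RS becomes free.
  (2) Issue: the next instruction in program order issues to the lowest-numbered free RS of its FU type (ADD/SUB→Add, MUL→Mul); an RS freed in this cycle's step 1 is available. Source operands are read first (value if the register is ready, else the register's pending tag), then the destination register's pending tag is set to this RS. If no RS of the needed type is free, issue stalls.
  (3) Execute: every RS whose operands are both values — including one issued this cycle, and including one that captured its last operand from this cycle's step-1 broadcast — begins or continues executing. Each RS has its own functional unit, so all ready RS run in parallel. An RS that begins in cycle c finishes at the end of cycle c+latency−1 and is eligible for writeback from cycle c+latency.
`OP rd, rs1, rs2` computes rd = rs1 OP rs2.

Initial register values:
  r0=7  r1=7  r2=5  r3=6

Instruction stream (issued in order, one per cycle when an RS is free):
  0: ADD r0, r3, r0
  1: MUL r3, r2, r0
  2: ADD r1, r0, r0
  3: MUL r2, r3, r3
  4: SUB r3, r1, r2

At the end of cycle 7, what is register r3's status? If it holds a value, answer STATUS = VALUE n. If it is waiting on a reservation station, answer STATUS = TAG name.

c1: issue ADD r0<-Add1 | r0:Add1,r1:7,r2:5,r3:6
c2: issue MUL r3<-Mul1 | r0:Add1,r1:7,r2:5,r3:Mul1
c3: CDB Add1=13; issue ADD r1<-Add1 | r0:13,r1:Add1,r2:5,r3:Mul1
c4: issue MUL r2<-Mul2 | r0:13,r1:Add1,r2:Mul2,r3:Mul1
c5: CDB Add1=26; issue SUB r3<-Add1 | r0:13,r1:26,r2:Mul2,r3:Add1
c6: - | r0:13,r1:26,r2:Mul2,r3:Add1
c7: CDB Mul1=65 | r0:13,r1:26,r2:Mul2,r3:Add1

STATUS = TAG Add1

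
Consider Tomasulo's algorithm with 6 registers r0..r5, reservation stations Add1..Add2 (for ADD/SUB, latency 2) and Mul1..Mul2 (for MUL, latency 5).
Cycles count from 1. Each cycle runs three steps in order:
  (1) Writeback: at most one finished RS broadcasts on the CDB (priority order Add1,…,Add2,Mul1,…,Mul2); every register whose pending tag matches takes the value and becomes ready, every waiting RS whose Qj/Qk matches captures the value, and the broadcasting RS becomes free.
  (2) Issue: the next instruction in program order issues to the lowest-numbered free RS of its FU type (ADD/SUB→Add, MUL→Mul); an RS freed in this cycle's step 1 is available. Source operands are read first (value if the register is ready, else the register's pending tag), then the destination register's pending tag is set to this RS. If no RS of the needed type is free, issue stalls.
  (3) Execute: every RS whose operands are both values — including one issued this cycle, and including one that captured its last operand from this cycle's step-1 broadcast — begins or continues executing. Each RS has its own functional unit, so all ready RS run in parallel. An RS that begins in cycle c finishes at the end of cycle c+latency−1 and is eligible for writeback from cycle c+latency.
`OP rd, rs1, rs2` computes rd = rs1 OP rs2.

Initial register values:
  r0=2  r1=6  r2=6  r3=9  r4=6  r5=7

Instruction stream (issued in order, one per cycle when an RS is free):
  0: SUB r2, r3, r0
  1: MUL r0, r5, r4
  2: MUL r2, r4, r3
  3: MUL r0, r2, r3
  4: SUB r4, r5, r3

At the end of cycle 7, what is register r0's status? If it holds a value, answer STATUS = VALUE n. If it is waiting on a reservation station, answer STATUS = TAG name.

STATUS = TAG Mul1

cycle 1: issue SUB r2<-Add1 // r0:2,r1:6,r2:Add1,r3:9,r4:6,r5:7
cycle 2: issue MUL r0<-Mul1 // r0:Mul1,r1:6,r2:Add1,r3:9,r4:6,r5:7
cycle 3: CDB Add1=7; issue MUL r2<-Mul2 // r0:Mul1,r1:6,r2:Mul2,r3:9,r4:6,r5:7
cycle 4: stall // r0:Mul1,r1:6,r2:Mul2,r3:9,r4:6,r5:7
cycle 5: stall // r0:Mul1,r1:6,r2:Mul2,r3:9,r4:6,r5:7
cycle 6: stall // r0:Mul1,r1:6,r2:Mul2,r3:9,r4:6,r5:7
cycle 7: CDB Mul1=42; issue MUL r0<-Mul1 // r0:Mul1,r1:6,r2:Mul2,r3:9,r4:6,r5:7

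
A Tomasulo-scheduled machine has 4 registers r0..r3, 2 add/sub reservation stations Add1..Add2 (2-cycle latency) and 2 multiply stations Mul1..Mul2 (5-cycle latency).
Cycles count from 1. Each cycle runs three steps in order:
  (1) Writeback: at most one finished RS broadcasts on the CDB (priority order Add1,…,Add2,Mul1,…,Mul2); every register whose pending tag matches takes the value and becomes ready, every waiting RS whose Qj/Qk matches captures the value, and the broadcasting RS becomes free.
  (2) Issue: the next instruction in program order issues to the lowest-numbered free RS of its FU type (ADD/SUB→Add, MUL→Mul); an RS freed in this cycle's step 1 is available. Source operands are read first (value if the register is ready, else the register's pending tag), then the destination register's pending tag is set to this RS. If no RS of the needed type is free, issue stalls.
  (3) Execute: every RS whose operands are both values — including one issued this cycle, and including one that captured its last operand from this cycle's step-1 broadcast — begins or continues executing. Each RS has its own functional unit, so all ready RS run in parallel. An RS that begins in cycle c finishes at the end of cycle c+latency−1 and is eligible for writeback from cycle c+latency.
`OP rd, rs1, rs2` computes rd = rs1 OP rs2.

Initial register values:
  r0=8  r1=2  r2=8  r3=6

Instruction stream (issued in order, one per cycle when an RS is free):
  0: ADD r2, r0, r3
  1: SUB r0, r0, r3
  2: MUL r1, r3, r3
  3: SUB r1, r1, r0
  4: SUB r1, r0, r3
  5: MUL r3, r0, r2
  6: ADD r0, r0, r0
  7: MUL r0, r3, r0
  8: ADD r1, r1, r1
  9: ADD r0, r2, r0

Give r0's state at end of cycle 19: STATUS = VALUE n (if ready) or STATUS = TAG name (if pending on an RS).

cycle 1: issue ADD r2<-Add1 // r0:8,r1:2,r2:Add1,r3:6
cycle 2: issue SUB r0<-Add2 // r0:Add2,r1:2,r2:Add1,r3:6
cycle 3: CDB Add1=14; issue MUL r1<-Mul1 // r0:Add2,r1:Mul1,r2:14,r3:6
cycle 4: CDB Add2=2; issue SUB r1<-Add1 // r0:2,r1:Add1,r2:14,r3:6
cycle 5: issue SUB r1<-Add2 // r0:2,r1:Add2,r2:14,r3:6
cycle 6: issue MUL r3<-Mul2 // r0:2,r1:Add2,r2:14,r3:Mul2
cycle 7: CDB Add2=-4; issue ADD r0<-Add2 // r0:Add2,r1:-4,r2:14,r3:Mul2
cycle 8: CDB Mul1=36; issue MUL r0<-Mul1 // r0:Mul1,r1:-4,r2:14,r3:Mul2
cycle 9: CDB Add2=4; issue ADD r1<-Add2 // r0:Mul1,r1:Add2,r2:14,r3:Mul2
cycle 10: CDB Add1=34; issue ADD r0<-Add1 // r0:Add1,r1:Add2,r2:14,r3:Mul2
cycle 11: CDB Add2=-8 // r0:Add1,r1:-8,r2:14,r3:Mul2
cycle 12: CDB Mul2=28 // r0:Add1,r1:-8,r2:14,r3:28
cycle 13: - // r0:Add1,r1:-8,r2:14,r3:28
cycle 14: - // r0:Add1,r1:-8,r2:14,r3:28
cycle 15: - // r0:Add1,r1:-8,r2:14,r3:28
cycle 16: - // r0:Add1,r1:-8,r2:14,r3:28
cycle 17: CDB Mul1=112 // r0:Add1,r1:-8,r2:14,r3:28
cycle 18: - // r0:Add1,r1:-8,r2:14,r3:28
cycle 19: CDB Add1=126 // r0:126,r1:-8,r2:14,r3:28

STATUS = VALUE 126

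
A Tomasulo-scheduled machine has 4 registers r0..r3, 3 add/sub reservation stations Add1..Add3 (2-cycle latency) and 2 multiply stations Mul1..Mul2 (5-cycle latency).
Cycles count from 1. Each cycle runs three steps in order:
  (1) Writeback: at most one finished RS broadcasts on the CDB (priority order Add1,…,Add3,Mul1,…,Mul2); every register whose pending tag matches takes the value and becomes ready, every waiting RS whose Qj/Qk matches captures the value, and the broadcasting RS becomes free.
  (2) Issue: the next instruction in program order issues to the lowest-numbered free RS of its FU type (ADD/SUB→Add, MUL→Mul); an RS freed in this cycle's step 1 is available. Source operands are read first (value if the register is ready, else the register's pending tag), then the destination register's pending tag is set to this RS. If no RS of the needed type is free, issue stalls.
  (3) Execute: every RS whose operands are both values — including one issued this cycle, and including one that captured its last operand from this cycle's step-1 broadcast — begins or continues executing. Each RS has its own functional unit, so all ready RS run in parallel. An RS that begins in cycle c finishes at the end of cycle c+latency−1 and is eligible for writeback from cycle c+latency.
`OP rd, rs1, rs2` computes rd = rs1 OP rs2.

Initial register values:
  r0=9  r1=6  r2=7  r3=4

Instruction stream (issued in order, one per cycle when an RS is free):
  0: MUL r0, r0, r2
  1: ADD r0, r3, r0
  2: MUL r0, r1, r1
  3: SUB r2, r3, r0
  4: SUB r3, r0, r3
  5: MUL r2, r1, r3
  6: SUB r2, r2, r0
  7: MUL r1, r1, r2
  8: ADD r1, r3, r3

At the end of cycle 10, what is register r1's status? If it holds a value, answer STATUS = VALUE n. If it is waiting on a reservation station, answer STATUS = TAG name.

STATUS = TAG Mul2

c1: issue MUL r0<-Mul1 | r0:Mul1,r1:6,r2:7,r3:4
c2: issue ADD r0<-Add1 | r0:Add1,r1:6,r2:7,r3:4
c3: issue MUL r0<-Mul2 | r0:Mul2,r1:6,r2:7,r3:4
c4: issue SUB r2<-Add2 | r0:Mul2,r1:6,r2:Add2,r3:4
c5: issue SUB r3<-Add3 | r0:Mul2,r1:6,r2:Add2,r3:Add3
c6: CDB Mul1=63; issue MUL r2<-Mul1 | r0:Mul2,r1:6,r2:Mul1,r3:Add3
c7: stall | r0:Mul2,r1:6,r2:Mul1,r3:Add3
c8: CDB Add1=67; issue SUB r2<-Add1 | r0:Mul2,r1:6,r2:Add1,r3:Add3
c9: CDB Mul2=36; issue MUL r1<-Mul2 | r0:36,r1:Mul2,r2:Add1,r3:Add3
c10: stall | r0:36,r1:Mul2,r2:Add1,r3:Add3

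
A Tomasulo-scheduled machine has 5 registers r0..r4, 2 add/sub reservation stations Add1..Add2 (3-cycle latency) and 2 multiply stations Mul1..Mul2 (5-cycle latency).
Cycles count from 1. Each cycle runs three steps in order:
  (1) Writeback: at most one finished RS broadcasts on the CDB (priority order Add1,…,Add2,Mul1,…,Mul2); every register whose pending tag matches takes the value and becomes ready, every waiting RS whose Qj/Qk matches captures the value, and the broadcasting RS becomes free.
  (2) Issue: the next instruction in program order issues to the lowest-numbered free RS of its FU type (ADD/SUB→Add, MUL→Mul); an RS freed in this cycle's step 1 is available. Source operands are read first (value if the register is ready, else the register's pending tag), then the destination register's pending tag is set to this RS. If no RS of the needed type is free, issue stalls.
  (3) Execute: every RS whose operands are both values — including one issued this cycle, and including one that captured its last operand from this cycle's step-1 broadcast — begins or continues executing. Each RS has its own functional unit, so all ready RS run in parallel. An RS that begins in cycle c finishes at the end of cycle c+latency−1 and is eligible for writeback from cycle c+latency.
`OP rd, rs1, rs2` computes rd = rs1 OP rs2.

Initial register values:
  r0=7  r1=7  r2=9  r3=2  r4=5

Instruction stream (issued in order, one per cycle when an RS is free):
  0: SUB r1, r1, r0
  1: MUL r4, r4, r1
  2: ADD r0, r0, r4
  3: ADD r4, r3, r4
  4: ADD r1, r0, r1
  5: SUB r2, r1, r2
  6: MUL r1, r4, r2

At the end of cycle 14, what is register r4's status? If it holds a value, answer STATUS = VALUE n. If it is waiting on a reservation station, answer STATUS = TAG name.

STATUS = VALUE 2

c1: issue SUB r1<-Add1 | r0:7,r1:Add1,r2:9,r3:2,r4:5
c2: issue MUL r4<-Mul1 | r0:7,r1:Add1,r2:9,r3:2,r4:Mul1
c3: issue ADD r0<-Add2 | r0:Add2,r1:Add1,r2:9,r3:2,r4:Mul1
c4: CDB Add1=0; issue ADD r4<-Add1 | r0:Add2,r1:0,r2:9,r3:2,r4:Add1
c5: stall | r0:Add2,r1:0,r2:9,r3:2,r4:Add1
c6: stall | r0:Add2,r1:0,r2:9,r3:2,r4:Add1
c7: stall | r0:Add2,r1:0,r2:9,r3:2,r4:Add1
c8: stall | r0:Add2,r1:0,r2:9,r3:2,r4:Add1
c9: CDB Mul1=0; stall | r0:Add2,r1:0,r2:9,r3:2,r4:Add1
c10: stall | r0:Add2,r1:0,r2:9,r3:2,r4:Add1
c11: stall | r0:Add2,r1:0,r2:9,r3:2,r4:Add1
c12: CDB Add1=2; issue ADD r1<-Add1 | r0:Add2,r1:Add1,r2:9,r3:2,r4:2
c13: CDB Add2=7; issue SUB r2<-Add2 | r0:7,r1:Add1,r2:Add2,r3:2,r4:2
c14: issue MUL r1<-Mul1 | r0:7,r1:Mul1,r2:Add2,r3:2,r4:2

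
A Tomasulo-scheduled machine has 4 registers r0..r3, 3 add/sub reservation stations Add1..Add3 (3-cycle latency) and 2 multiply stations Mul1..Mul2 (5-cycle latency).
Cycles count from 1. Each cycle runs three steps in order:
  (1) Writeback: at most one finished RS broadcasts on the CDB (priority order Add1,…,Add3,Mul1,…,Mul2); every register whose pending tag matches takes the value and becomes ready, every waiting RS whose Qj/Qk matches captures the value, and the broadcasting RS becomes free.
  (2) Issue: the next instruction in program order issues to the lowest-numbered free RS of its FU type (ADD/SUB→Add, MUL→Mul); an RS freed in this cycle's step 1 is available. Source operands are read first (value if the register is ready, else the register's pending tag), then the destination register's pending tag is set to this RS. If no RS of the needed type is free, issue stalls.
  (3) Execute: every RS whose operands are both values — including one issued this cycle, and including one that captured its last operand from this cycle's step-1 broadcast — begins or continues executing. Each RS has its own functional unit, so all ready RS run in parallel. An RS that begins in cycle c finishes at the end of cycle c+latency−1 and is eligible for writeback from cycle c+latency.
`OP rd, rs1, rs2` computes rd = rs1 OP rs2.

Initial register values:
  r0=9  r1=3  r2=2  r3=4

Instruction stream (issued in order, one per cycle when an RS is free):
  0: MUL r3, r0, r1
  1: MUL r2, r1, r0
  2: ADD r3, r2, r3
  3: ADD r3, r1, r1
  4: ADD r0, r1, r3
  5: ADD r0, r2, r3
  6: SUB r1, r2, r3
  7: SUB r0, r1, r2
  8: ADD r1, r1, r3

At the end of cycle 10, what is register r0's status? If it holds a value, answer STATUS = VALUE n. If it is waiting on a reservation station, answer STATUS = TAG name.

STATUS = TAG Add2

cycle 1: issue MUL r3<-Mul1 // r0:9,r1:3,r2:2,r3:Mul1
cycle 2: issue MUL r2<-Mul2 // r0:9,r1:3,r2:Mul2,r3:Mul1
cycle 3: issue ADD r3<-Add1 // r0:9,r1:3,r2:Mul2,r3:Add1
cycle 4: issue ADD r3<-Add2 // r0:9,r1:3,r2:Mul2,r3:Add2
cycle 5: issue ADD r0<-Add3 // r0:Add3,r1:3,r2:Mul2,r3:Add2
cycle 6: CDB Mul1=27; stall // r0:Add3,r1:3,r2:Mul2,r3:Add2
cycle 7: CDB Add2=6; issue ADD r0<-Add2 // r0:Add2,r1:3,r2:Mul2,r3:6
cycle 8: CDB Mul2=27; stall // r0:Add2,r1:3,r2:27,r3:6
cycle 9: stall // r0:Add2,r1:3,r2:27,r3:6
cycle 10: CDB Add3=9; issue SUB r1<-Add3 // r0:Add2,r1:Add3,r2:27,r3:6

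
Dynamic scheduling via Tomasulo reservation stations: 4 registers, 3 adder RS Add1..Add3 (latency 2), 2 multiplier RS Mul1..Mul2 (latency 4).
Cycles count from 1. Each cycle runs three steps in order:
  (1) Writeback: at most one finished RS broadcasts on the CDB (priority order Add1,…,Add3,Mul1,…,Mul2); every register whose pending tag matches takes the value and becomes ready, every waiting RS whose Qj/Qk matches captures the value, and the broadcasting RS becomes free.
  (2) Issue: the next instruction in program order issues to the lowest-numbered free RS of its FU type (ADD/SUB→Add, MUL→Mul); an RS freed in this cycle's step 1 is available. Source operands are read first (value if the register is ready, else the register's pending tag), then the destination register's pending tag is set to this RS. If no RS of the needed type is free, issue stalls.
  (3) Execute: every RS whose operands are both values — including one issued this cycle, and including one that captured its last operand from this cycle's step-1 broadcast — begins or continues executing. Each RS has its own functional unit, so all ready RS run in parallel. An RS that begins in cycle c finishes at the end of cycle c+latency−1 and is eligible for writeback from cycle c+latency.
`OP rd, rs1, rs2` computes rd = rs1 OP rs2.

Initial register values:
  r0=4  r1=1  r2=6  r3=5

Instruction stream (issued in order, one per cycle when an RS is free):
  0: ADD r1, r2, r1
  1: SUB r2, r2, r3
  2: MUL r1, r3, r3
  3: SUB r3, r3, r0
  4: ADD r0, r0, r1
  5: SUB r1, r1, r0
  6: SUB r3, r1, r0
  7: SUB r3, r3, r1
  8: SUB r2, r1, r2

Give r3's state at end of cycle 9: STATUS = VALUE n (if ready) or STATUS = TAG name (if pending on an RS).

STATUS = TAG Add2

  c1: issue ADD r1<-Add1  regs: r0:4,r1:Add1,r2:6,r3:5
  c2: issue SUB r2<-Add2  regs: r0:4,r1:Add1,r2:Add2,r3:5
  c3: CDB Add1=7; issue MUL r1<-Mul1  regs: r0:4,r1:Mul1,r2:Add2,r3:5
  c4: CDB Add2=1; issue SUB r3<-Add1  regs: r0:4,r1:Mul1,r2:1,r3:Add1
  c5: issue ADD r0<-Add2  regs: r0:Add2,r1:Mul1,r2:1,r3:Add1
  c6: CDB Add1=1; issue SUB r1<-Add1  regs: r0:Add2,r1:Add1,r2:1,r3:1
  c7: CDB Mul1=25; issue SUB r3<-Add3  regs: r0:Add2,r1:Add1,r2:1,r3:Add3
  c8: stall  regs: r0:Add2,r1:Add1,r2:1,r3:Add3
  c9: CDB Add2=29; issue SUB r3<-Add2  regs: r0:29,r1:Add1,r2:1,r3:Add2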